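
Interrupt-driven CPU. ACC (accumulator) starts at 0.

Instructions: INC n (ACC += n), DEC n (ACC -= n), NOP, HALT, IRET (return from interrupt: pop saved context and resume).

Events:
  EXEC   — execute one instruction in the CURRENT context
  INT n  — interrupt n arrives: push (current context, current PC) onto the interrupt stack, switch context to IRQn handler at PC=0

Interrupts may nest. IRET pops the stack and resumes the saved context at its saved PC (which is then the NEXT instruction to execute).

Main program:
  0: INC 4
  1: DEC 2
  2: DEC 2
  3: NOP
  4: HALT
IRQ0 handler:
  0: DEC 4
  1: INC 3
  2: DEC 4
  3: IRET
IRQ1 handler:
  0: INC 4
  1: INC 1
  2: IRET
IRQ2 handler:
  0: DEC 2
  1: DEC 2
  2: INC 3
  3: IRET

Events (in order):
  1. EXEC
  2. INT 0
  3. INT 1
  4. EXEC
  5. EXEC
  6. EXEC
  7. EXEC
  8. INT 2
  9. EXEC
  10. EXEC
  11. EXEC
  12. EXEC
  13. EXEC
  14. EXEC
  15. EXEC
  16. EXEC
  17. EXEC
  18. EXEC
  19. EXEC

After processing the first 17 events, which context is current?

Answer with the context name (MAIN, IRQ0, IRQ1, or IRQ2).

Event 1 (EXEC): [MAIN] PC=0: INC 4 -> ACC=4
Event 2 (INT 0): INT 0 arrives: push (MAIN, PC=1), enter IRQ0 at PC=0 (depth now 1)
Event 3 (INT 1): INT 1 arrives: push (IRQ0, PC=0), enter IRQ1 at PC=0 (depth now 2)
Event 4 (EXEC): [IRQ1] PC=0: INC 4 -> ACC=8
Event 5 (EXEC): [IRQ1] PC=1: INC 1 -> ACC=9
Event 6 (EXEC): [IRQ1] PC=2: IRET -> resume IRQ0 at PC=0 (depth now 1)
Event 7 (EXEC): [IRQ0] PC=0: DEC 4 -> ACC=5
Event 8 (INT 2): INT 2 arrives: push (IRQ0, PC=1), enter IRQ2 at PC=0 (depth now 2)
Event 9 (EXEC): [IRQ2] PC=0: DEC 2 -> ACC=3
Event 10 (EXEC): [IRQ2] PC=1: DEC 2 -> ACC=1
Event 11 (EXEC): [IRQ2] PC=2: INC 3 -> ACC=4
Event 12 (EXEC): [IRQ2] PC=3: IRET -> resume IRQ0 at PC=1 (depth now 1)
Event 13 (EXEC): [IRQ0] PC=1: INC 3 -> ACC=7
Event 14 (EXEC): [IRQ0] PC=2: DEC 4 -> ACC=3
Event 15 (EXEC): [IRQ0] PC=3: IRET -> resume MAIN at PC=1 (depth now 0)
Event 16 (EXEC): [MAIN] PC=1: DEC 2 -> ACC=1
Event 17 (EXEC): [MAIN] PC=2: DEC 2 -> ACC=-1

Answer: MAIN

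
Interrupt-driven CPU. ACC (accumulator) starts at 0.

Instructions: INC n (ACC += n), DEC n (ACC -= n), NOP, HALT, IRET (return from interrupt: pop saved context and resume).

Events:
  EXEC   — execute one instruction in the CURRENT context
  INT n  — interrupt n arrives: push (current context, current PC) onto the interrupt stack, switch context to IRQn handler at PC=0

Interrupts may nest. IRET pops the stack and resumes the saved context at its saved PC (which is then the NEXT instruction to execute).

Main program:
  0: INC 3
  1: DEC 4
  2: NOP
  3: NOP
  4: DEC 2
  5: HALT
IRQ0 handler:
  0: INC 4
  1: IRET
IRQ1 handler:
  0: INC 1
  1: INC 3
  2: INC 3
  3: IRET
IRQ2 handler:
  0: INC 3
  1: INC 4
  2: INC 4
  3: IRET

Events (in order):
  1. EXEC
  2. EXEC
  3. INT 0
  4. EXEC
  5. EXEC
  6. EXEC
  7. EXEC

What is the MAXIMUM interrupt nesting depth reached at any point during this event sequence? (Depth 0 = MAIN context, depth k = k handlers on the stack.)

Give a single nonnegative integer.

Event 1 (EXEC): [MAIN] PC=0: INC 3 -> ACC=3 [depth=0]
Event 2 (EXEC): [MAIN] PC=1: DEC 4 -> ACC=-1 [depth=0]
Event 3 (INT 0): INT 0 arrives: push (MAIN, PC=2), enter IRQ0 at PC=0 (depth now 1) [depth=1]
Event 4 (EXEC): [IRQ0] PC=0: INC 4 -> ACC=3 [depth=1]
Event 5 (EXEC): [IRQ0] PC=1: IRET -> resume MAIN at PC=2 (depth now 0) [depth=0]
Event 6 (EXEC): [MAIN] PC=2: NOP [depth=0]
Event 7 (EXEC): [MAIN] PC=3: NOP [depth=0]
Max depth observed: 1

Answer: 1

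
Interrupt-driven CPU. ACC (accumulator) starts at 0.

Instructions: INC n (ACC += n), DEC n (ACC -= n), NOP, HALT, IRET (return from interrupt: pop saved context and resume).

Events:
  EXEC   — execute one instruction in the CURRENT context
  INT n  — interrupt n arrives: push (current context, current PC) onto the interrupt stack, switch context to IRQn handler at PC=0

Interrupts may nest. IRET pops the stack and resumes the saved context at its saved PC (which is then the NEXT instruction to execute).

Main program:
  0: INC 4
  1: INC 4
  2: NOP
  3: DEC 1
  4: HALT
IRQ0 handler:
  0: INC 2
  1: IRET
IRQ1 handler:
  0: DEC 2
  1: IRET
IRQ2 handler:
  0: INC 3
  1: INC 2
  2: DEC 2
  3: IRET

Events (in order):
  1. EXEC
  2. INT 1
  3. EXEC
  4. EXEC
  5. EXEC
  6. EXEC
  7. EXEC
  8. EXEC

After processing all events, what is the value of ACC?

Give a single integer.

Answer: 5

Derivation:
Event 1 (EXEC): [MAIN] PC=0: INC 4 -> ACC=4
Event 2 (INT 1): INT 1 arrives: push (MAIN, PC=1), enter IRQ1 at PC=0 (depth now 1)
Event 3 (EXEC): [IRQ1] PC=0: DEC 2 -> ACC=2
Event 4 (EXEC): [IRQ1] PC=1: IRET -> resume MAIN at PC=1 (depth now 0)
Event 5 (EXEC): [MAIN] PC=1: INC 4 -> ACC=6
Event 6 (EXEC): [MAIN] PC=2: NOP
Event 7 (EXEC): [MAIN] PC=3: DEC 1 -> ACC=5
Event 8 (EXEC): [MAIN] PC=4: HALT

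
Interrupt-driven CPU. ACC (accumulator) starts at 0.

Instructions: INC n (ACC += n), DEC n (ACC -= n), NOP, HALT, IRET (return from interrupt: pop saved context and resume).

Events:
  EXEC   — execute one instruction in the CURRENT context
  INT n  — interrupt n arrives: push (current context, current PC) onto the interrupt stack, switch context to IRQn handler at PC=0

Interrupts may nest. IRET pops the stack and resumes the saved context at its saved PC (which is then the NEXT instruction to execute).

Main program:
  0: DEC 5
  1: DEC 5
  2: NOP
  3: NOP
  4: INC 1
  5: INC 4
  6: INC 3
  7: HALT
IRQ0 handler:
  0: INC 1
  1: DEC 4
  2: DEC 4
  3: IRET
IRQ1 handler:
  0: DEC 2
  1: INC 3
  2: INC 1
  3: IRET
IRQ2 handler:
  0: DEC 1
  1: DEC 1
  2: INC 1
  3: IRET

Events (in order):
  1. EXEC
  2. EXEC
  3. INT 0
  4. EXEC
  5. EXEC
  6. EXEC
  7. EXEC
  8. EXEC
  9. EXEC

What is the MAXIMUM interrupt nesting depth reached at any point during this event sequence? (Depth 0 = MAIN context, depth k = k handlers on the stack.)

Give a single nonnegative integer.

Answer: 1

Derivation:
Event 1 (EXEC): [MAIN] PC=0: DEC 5 -> ACC=-5 [depth=0]
Event 2 (EXEC): [MAIN] PC=1: DEC 5 -> ACC=-10 [depth=0]
Event 3 (INT 0): INT 0 arrives: push (MAIN, PC=2), enter IRQ0 at PC=0 (depth now 1) [depth=1]
Event 4 (EXEC): [IRQ0] PC=0: INC 1 -> ACC=-9 [depth=1]
Event 5 (EXEC): [IRQ0] PC=1: DEC 4 -> ACC=-13 [depth=1]
Event 6 (EXEC): [IRQ0] PC=2: DEC 4 -> ACC=-17 [depth=1]
Event 7 (EXEC): [IRQ0] PC=3: IRET -> resume MAIN at PC=2 (depth now 0) [depth=0]
Event 8 (EXEC): [MAIN] PC=2: NOP [depth=0]
Event 9 (EXEC): [MAIN] PC=3: NOP [depth=0]
Max depth observed: 1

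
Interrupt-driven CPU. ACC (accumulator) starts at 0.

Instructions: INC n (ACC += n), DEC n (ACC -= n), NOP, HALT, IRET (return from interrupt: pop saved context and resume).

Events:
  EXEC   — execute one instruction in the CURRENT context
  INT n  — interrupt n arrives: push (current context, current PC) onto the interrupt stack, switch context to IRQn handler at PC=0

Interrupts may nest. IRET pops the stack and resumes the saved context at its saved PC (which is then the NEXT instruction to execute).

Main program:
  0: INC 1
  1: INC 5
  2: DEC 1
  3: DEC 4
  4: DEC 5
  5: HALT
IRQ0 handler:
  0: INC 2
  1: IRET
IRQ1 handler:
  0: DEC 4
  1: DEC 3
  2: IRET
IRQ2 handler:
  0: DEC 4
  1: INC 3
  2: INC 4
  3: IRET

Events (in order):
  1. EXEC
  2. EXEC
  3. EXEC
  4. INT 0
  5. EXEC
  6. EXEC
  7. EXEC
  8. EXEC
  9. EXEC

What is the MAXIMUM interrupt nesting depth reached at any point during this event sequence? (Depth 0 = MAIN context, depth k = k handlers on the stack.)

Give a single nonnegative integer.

Event 1 (EXEC): [MAIN] PC=0: INC 1 -> ACC=1 [depth=0]
Event 2 (EXEC): [MAIN] PC=1: INC 5 -> ACC=6 [depth=0]
Event 3 (EXEC): [MAIN] PC=2: DEC 1 -> ACC=5 [depth=0]
Event 4 (INT 0): INT 0 arrives: push (MAIN, PC=3), enter IRQ0 at PC=0 (depth now 1) [depth=1]
Event 5 (EXEC): [IRQ0] PC=0: INC 2 -> ACC=7 [depth=1]
Event 6 (EXEC): [IRQ0] PC=1: IRET -> resume MAIN at PC=3 (depth now 0) [depth=0]
Event 7 (EXEC): [MAIN] PC=3: DEC 4 -> ACC=3 [depth=0]
Event 8 (EXEC): [MAIN] PC=4: DEC 5 -> ACC=-2 [depth=0]
Event 9 (EXEC): [MAIN] PC=5: HALT [depth=0]
Max depth observed: 1

Answer: 1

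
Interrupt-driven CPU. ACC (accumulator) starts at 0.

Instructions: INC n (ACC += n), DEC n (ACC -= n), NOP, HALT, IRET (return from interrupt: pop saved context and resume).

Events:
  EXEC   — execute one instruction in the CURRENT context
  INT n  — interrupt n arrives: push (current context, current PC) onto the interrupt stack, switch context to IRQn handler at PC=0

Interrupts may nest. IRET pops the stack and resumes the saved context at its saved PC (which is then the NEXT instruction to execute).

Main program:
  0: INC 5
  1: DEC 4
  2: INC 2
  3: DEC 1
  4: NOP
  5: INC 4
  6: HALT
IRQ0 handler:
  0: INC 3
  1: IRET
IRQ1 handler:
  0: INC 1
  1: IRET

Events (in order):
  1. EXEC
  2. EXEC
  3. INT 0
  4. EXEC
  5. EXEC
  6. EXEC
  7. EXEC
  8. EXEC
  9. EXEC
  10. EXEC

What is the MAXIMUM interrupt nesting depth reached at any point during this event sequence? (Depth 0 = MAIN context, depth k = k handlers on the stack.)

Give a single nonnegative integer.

Answer: 1

Derivation:
Event 1 (EXEC): [MAIN] PC=0: INC 5 -> ACC=5 [depth=0]
Event 2 (EXEC): [MAIN] PC=1: DEC 4 -> ACC=1 [depth=0]
Event 3 (INT 0): INT 0 arrives: push (MAIN, PC=2), enter IRQ0 at PC=0 (depth now 1) [depth=1]
Event 4 (EXEC): [IRQ0] PC=0: INC 3 -> ACC=4 [depth=1]
Event 5 (EXEC): [IRQ0] PC=1: IRET -> resume MAIN at PC=2 (depth now 0) [depth=0]
Event 6 (EXEC): [MAIN] PC=2: INC 2 -> ACC=6 [depth=0]
Event 7 (EXEC): [MAIN] PC=3: DEC 1 -> ACC=5 [depth=0]
Event 8 (EXEC): [MAIN] PC=4: NOP [depth=0]
Event 9 (EXEC): [MAIN] PC=5: INC 4 -> ACC=9 [depth=0]
Event 10 (EXEC): [MAIN] PC=6: HALT [depth=0]
Max depth observed: 1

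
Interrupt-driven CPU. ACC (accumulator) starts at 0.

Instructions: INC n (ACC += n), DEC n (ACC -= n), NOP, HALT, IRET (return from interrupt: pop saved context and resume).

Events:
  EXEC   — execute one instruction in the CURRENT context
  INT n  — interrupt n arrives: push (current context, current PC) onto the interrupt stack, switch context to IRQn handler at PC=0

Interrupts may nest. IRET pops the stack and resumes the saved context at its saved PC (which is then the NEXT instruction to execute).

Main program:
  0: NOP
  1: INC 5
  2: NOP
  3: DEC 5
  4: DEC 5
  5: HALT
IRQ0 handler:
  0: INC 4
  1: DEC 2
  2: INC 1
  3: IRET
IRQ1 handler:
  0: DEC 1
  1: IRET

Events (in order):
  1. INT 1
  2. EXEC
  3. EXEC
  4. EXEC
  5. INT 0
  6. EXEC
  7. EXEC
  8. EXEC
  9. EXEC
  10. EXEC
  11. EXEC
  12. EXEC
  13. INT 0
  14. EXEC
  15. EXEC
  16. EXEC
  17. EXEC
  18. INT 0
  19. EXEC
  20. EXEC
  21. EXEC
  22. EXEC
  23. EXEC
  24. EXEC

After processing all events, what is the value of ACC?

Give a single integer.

Event 1 (INT 1): INT 1 arrives: push (MAIN, PC=0), enter IRQ1 at PC=0 (depth now 1)
Event 2 (EXEC): [IRQ1] PC=0: DEC 1 -> ACC=-1
Event 3 (EXEC): [IRQ1] PC=1: IRET -> resume MAIN at PC=0 (depth now 0)
Event 4 (EXEC): [MAIN] PC=0: NOP
Event 5 (INT 0): INT 0 arrives: push (MAIN, PC=1), enter IRQ0 at PC=0 (depth now 1)
Event 6 (EXEC): [IRQ0] PC=0: INC 4 -> ACC=3
Event 7 (EXEC): [IRQ0] PC=1: DEC 2 -> ACC=1
Event 8 (EXEC): [IRQ0] PC=2: INC 1 -> ACC=2
Event 9 (EXEC): [IRQ0] PC=3: IRET -> resume MAIN at PC=1 (depth now 0)
Event 10 (EXEC): [MAIN] PC=1: INC 5 -> ACC=7
Event 11 (EXEC): [MAIN] PC=2: NOP
Event 12 (EXEC): [MAIN] PC=3: DEC 5 -> ACC=2
Event 13 (INT 0): INT 0 arrives: push (MAIN, PC=4), enter IRQ0 at PC=0 (depth now 1)
Event 14 (EXEC): [IRQ0] PC=0: INC 4 -> ACC=6
Event 15 (EXEC): [IRQ0] PC=1: DEC 2 -> ACC=4
Event 16 (EXEC): [IRQ0] PC=2: INC 1 -> ACC=5
Event 17 (EXEC): [IRQ0] PC=3: IRET -> resume MAIN at PC=4 (depth now 0)
Event 18 (INT 0): INT 0 arrives: push (MAIN, PC=4), enter IRQ0 at PC=0 (depth now 1)
Event 19 (EXEC): [IRQ0] PC=0: INC 4 -> ACC=9
Event 20 (EXEC): [IRQ0] PC=1: DEC 2 -> ACC=7
Event 21 (EXEC): [IRQ0] PC=2: INC 1 -> ACC=8
Event 22 (EXEC): [IRQ0] PC=3: IRET -> resume MAIN at PC=4 (depth now 0)
Event 23 (EXEC): [MAIN] PC=4: DEC 5 -> ACC=3
Event 24 (EXEC): [MAIN] PC=5: HALT

Answer: 3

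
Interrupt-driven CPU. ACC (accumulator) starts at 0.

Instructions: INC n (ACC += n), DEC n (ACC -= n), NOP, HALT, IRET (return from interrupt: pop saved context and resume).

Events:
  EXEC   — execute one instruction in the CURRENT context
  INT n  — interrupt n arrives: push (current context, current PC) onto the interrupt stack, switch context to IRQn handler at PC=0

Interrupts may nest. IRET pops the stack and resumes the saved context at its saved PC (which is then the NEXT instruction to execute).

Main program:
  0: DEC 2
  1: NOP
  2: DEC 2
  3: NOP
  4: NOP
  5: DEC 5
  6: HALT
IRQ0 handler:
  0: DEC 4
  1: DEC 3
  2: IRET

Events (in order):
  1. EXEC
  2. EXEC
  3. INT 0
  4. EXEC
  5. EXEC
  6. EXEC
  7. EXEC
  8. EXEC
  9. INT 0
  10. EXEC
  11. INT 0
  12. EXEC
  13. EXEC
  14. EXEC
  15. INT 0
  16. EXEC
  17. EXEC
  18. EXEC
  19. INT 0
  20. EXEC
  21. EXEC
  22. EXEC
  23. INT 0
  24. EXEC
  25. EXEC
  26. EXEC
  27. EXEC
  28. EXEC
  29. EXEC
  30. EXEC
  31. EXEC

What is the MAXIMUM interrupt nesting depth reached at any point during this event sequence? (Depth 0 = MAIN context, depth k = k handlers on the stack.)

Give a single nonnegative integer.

Answer: 2

Derivation:
Event 1 (EXEC): [MAIN] PC=0: DEC 2 -> ACC=-2 [depth=0]
Event 2 (EXEC): [MAIN] PC=1: NOP [depth=0]
Event 3 (INT 0): INT 0 arrives: push (MAIN, PC=2), enter IRQ0 at PC=0 (depth now 1) [depth=1]
Event 4 (EXEC): [IRQ0] PC=0: DEC 4 -> ACC=-6 [depth=1]
Event 5 (EXEC): [IRQ0] PC=1: DEC 3 -> ACC=-9 [depth=1]
Event 6 (EXEC): [IRQ0] PC=2: IRET -> resume MAIN at PC=2 (depth now 0) [depth=0]
Event 7 (EXEC): [MAIN] PC=2: DEC 2 -> ACC=-11 [depth=0]
Event 8 (EXEC): [MAIN] PC=3: NOP [depth=0]
Event 9 (INT 0): INT 0 arrives: push (MAIN, PC=4), enter IRQ0 at PC=0 (depth now 1) [depth=1]
Event 10 (EXEC): [IRQ0] PC=0: DEC 4 -> ACC=-15 [depth=1]
Event 11 (INT 0): INT 0 arrives: push (IRQ0, PC=1), enter IRQ0 at PC=0 (depth now 2) [depth=2]
Event 12 (EXEC): [IRQ0] PC=0: DEC 4 -> ACC=-19 [depth=2]
Event 13 (EXEC): [IRQ0] PC=1: DEC 3 -> ACC=-22 [depth=2]
Event 14 (EXEC): [IRQ0] PC=2: IRET -> resume IRQ0 at PC=1 (depth now 1) [depth=1]
Event 15 (INT 0): INT 0 arrives: push (IRQ0, PC=1), enter IRQ0 at PC=0 (depth now 2) [depth=2]
Event 16 (EXEC): [IRQ0] PC=0: DEC 4 -> ACC=-26 [depth=2]
Event 17 (EXEC): [IRQ0] PC=1: DEC 3 -> ACC=-29 [depth=2]
Event 18 (EXEC): [IRQ0] PC=2: IRET -> resume IRQ0 at PC=1 (depth now 1) [depth=1]
Event 19 (INT 0): INT 0 arrives: push (IRQ0, PC=1), enter IRQ0 at PC=0 (depth now 2) [depth=2]
Event 20 (EXEC): [IRQ0] PC=0: DEC 4 -> ACC=-33 [depth=2]
Event 21 (EXEC): [IRQ0] PC=1: DEC 3 -> ACC=-36 [depth=2]
Event 22 (EXEC): [IRQ0] PC=2: IRET -> resume IRQ0 at PC=1 (depth now 1) [depth=1]
Event 23 (INT 0): INT 0 arrives: push (IRQ0, PC=1), enter IRQ0 at PC=0 (depth now 2) [depth=2]
Event 24 (EXEC): [IRQ0] PC=0: DEC 4 -> ACC=-40 [depth=2]
Event 25 (EXEC): [IRQ0] PC=1: DEC 3 -> ACC=-43 [depth=2]
Event 26 (EXEC): [IRQ0] PC=2: IRET -> resume IRQ0 at PC=1 (depth now 1) [depth=1]
Event 27 (EXEC): [IRQ0] PC=1: DEC 3 -> ACC=-46 [depth=1]
Event 28 (EXEC): [IRQ0] PC=2: IRET -> resume MAIN at PC=4 (depth now 0) [depth=0]
Event 29 (EXEC): [MAIN] PC=4: NOP [depth=0]
Event 30 (EXEC): [MAIN] PC=5: DEC 5 -> ACC=-51 [depth=0]
Event 31 (EXEC): [MAIN] PC=6: HALT [depth=0]
Max depth observed: 2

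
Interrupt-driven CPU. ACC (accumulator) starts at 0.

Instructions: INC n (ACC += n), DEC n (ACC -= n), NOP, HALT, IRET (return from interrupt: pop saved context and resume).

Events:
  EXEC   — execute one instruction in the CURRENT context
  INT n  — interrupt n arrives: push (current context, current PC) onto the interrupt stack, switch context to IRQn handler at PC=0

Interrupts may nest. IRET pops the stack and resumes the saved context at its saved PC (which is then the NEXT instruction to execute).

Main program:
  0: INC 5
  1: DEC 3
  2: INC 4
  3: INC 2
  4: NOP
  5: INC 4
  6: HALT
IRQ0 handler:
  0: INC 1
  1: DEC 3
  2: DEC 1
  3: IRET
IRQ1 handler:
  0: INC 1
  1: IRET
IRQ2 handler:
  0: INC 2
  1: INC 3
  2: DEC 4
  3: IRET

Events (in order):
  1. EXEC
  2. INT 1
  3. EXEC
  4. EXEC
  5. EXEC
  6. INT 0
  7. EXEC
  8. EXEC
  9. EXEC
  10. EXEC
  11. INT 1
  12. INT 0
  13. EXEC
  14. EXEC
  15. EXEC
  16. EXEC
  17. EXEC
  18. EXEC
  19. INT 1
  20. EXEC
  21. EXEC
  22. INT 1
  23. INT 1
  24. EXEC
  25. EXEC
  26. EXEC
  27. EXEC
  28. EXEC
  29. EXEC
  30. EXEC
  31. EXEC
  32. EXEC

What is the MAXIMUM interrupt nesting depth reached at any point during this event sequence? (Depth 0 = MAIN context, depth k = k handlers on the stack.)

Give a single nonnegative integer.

Answer: 2

Derivation:
Event 1 (EXEC): [MAIN] PC=0: INC 5 -> ACC=5 [depth=0]
Event 2 (INT 1): INT 1 arrives: push (MAIN, PC=1), enter IRQ1 at PC=0 (depth now 1) [depth=1]
Event 3 (EXEC): [IRQ1] PC=0: INC 1 -> ACC=6 [depth=1]
Event 4 (EXEC): [IRQ1] PC=1: IRET -> resume MAIN at PC=1 (depth now 0) [depth=0]
Event 5 (EXEC): [MAIN] PC=1: DEC 3 -> ACC=3 [depth=0]
Event 6 (INT 0): INT 0 arrives: push (MAIN, PC=2), enter IRQ0 at PC=0 (depth now 1) [depth=1]
Event 7 (EXEC): [IRQ0] PC=0: INC 1 -> ACC=4 [depth=1]
Event 8 (EXEC): [IRQ0] PC=1: DEC 3 -> ACC=1 [depth=1]
Event 9 (EXEC): [IRQ0] PC=2: DEC 1 -> ACC=0 [depth=1]
Event 10 (EXEC): [IRQ0] PC=3: IRET -> resume MAIN at PC=2 (depth now 0) [depth=0]
Event 11 (INT 1): INT 1 arrives: push (MAIN, PC=2), enter IRQ1 at PC=0 (depth now 1) [depth=1]
Event 12 (INT 0): INT 0 arrives: push (IRQ1, PC=0), enter IRQ0 at PC=0 (depth now 2) [depth=2]
Event 13 (EXEC): [IRQ0] PC=0: INC 1 -> ACC=1 [depth=2]
Event 14 (EXEC): [IRQ0] PC=1: DEC 3 -> ACC=-2 [depth=2]
Event 15 (EXEC): [IRQ0] PC=2: DEC 1 -> ACC=-3 [depth=2]
Event 16 (EXEC): [IRQ0] PC=3: IRET -> resume IRQ1 at PC=0 (depth now 1) [depth=1]
Event 17 (EXEC): [IRQ1] PC=0: INC 1 -> ACC=-2 [depth=1]
Event 18 (EXEC): [IRQ1] PC=1: IRET -> resume MAIN at PC=2 (depth now 0) [depth=0]
Event 19 (INT 1): INT 1 arrives: push (MAIN, PC=2), enter IRQ1 at PC=0 (depth now 1) [depth=1]
Event 20 (EXEC): [IRQ1] PC=0: INC 1 -> ACC=-1 [depth=1]
Event 21 (EXEC): [IRQ1] PC=1: IRET -> resume MAIN at PC=2 (depth now 0) [depth=0]
Event 22 (INT 1): INT 1 arrives: push (MAIN, PC=2), enter IRQ1 at PC=0 (depth now 1) [depth=1]
Event 23 (INT 1): INT 1 arrives: push (IRQ1, PC=0), enter IRQ1 at PC=0 (depth now 2) [depth=2]
Event 24 (EXEC): [IRQ1] PC=0: INC 1 -> ACC=0 [depth=2]
Event 25 (EXEC): [IRQ1] PC=1: IRET -> resume IRQ1 at PC=0 (depth now 1) [depth=1]
Event 26 (EXEC): [IRQ1] PC=0: INC 1 -> ACC=1 [depth=1]
Event 27 (EXEC): [IRQ1] PC=1: IRET -> resume MAIN at PC=2 (depth now 0) [depth=0]
Event 28 (EXEC): [MAIN] PC=2: INC 4 -> ACC=5 [depth=0]
Event 29 (EXEC): [MAIN] PC=3: INC 2 -> ACC=7 [depth=0]
Event 30 (EXEC): [MAIN] PC=4: NOP [depth=0]
Event 31 (EXEC): [MAIN] PC=5: INC 4 -> ACC=11 [depth=0]
Event 32 (EXEC): [MAIN] PC=6: HALT [depth=0]
Max depth observed: 2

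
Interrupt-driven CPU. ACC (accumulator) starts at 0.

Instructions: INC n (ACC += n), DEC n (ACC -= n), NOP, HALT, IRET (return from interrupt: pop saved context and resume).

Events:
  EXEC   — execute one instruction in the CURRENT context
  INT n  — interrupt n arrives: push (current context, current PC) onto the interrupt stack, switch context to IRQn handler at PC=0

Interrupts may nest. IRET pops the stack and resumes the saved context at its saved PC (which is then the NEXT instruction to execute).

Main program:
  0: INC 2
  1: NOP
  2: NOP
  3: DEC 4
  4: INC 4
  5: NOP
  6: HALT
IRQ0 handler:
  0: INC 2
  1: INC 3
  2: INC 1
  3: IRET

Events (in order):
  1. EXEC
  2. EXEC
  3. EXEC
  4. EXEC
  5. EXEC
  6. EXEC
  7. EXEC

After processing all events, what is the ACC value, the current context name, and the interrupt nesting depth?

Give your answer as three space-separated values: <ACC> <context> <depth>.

Answer: 2 MAIN 0

Derivation:
Event 1 (EXEC): [MAIN] PC=0: INC 2 -> ACC=2
Event 2 (EXEC): [MAIN] PC=1: NOP
Event 3 (EXEC): [MAIN] PC=2: NOP
Event 4 (EXEC): [MAIN] PC=3: DEC 4 -> ACC=-2
Event 5 (EXEC): [MAIN] PC=4: INC 4 -> ACC=2
Event 6 (EXEC): [MAIN] PC=5: NOP
Event 7 (EXEC): [MAIN] PC=6: HALT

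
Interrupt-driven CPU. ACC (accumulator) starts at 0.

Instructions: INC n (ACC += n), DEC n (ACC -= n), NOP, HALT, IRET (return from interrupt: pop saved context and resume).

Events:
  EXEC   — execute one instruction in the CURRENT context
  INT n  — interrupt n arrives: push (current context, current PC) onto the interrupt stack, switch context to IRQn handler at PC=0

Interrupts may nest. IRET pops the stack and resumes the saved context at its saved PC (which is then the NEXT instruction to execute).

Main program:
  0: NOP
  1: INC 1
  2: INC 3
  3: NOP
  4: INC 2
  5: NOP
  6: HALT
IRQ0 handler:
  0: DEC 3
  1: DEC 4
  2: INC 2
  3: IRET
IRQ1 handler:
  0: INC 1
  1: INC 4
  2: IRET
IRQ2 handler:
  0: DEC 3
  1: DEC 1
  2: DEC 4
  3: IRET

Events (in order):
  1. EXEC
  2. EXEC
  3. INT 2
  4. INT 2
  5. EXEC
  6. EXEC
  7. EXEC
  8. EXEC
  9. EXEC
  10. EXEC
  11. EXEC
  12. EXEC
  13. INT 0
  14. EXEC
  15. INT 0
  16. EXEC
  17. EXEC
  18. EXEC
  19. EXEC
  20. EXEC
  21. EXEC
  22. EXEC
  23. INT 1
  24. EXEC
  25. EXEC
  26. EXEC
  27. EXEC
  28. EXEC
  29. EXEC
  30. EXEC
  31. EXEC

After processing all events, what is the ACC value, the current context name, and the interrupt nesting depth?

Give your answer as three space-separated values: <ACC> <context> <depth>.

Event 1 (EXEC): [MAIN] PC=0: NOP
Event 2 (EXEC): [MAIN] PC=1: INC 1 -> ACC=1
Event 3 (INT 2): INT 2 arrives: push (MAIN, PC=2), enter IRQ2 at PC=0 (depth now 1)
Event 4 (INT 2): INT 2 arrives: push (IRQ2, PC=0), enter IRQ2 at PC=0 (depth now 2)
Event 5 (EXEC): [IRQ2] PC=0: DEC 3 -> ACC=-2
Event 6 (EXEC): [IRQ2] PC=1: DEC 1 -> ACC=-3
Event 7 (EXEC): [IRQ2] PC=2: DEC 4 -> ACC=-7
Event 8 (EXEC): [IRQ2] PC=3: IRET -> resume IRQ2 at PC=0 (depth now 1)
Event 9 (EXEC): [IRQ2] PC=0: DEC 3 -> ACC=-10
Event 10 (EXEC): [IRQ2] PC=1: DEC 1 -> ACC=-11
Event 11 (EXEC): [IRQ2] PC=2: DEC 4 -> ACC=-15
Event 12 (EXEC): [IRQ2] PC=3: IRET -> resume MAIN at PC=2 (depth now 0)
Event 13 (INT 0): INT 0 arrives: push (MAIN, PC=2), enter IRQ0 at PC=0 (depth now 1)
Event 14 (EXEC): [IRQ0] PC=0: DEC 3 -> ACC=-18
Event 15 (INT 0): INT 0 arrives: push (IRQ0, PC=1), enter IRQ0 at PC=0 (depth now 2)
Event 16 (EXEC): [IRQ0] PC=0: DEC 3 -> ACC=-21
Event 17 (EXEC): [IRQ0] PC=1: DEC 4 -> ACC=-25
Event 18 (EXEC): [IRQ0] PC=2: INC 2 -> ACC=-23
Event 19 (EXEC): [IRQ0] PC=3: IRET -> resume IRQ0 at PC=1 (depth now 1)
Event 20 (EXEC): [IRQ0] PC=1: DEC 4 -> ACC=-27
Event 21 (EXEC): [IRQ0] PC=2: INC 2 -> ACC=-25
Event 22 (EXEC): [IRQ0] PC=3: IRET -> resume MAIN at PC=2 (depth now 0)
Event 23 (INT 1): INT 1 arrives: push (MAIN, PC=2), enter IRQ1 at PC=0 (depth now 1)
Event 24 (EXEC): [IRQ1] PC=0: INC 1 -> ACC=-24
Event 25 (EXEC): [IRQ1] PC=1: INC 4 -> ACC=-20
Event 26 (EXEC): [IRQ1] PC=2: IRET -> resume MAIN at PC=2 (depth now 0)
Event 27 (EXEC): [MAIN] PC=2: INC 3 -> ACC=-17
Event 28 (EXEC): [MAIN] PC=3: NOP
Event 29 (EXEC): [MAIN] PC=4: INC 2 -> ACC=-15
Event 30 (EXEC): [MAIN] PC=5: NOP
Event 31 (EXEC): [MAIN] PC=6: HALT

Answer: -15 MAIN 0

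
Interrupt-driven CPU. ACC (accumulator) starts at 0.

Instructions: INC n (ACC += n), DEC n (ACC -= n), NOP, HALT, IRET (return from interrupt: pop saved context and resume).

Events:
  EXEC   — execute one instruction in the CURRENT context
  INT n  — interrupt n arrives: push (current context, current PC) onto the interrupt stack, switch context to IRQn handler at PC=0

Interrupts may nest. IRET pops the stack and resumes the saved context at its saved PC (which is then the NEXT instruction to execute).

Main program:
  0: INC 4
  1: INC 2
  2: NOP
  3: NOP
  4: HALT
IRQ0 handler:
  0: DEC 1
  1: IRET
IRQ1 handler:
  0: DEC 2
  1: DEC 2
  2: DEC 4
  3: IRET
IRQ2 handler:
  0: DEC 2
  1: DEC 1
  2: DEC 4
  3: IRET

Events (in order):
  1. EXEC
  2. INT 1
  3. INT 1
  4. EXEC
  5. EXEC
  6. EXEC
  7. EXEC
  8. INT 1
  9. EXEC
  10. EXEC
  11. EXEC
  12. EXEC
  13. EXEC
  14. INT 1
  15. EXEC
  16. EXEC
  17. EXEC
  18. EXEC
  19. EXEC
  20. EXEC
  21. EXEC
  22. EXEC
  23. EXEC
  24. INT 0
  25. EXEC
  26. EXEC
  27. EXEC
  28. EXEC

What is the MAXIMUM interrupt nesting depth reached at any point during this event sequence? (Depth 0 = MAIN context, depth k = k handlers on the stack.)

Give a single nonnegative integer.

Answer: 2

Derivation:
Event 1 (EXEC): [MAIN] PC=0: INC 4 -> ACC=4 [depth=0]
Event 2 (INT 1): INT 1 arrives: push (MAIN, PC=1), enter IRQ1 at PC=0 (depth now 1) [depth=1]
Event 3 (INT 1): INT 1 arrives: push (IRQ1, PC=0), enter IRQ1 at PC=0 (depth now 2) [depth=2]
Event 4 (EXEC): [IRQ1] PC=0: DEC 2 -> ACC=2 [depth=2]
Event 5 (EXEC): [IRQ1] PC=1: DEC 2 -> ACC=0 [depth=2]
Event 6 (EXEC): [IRQ1] PC=2: DEC 4 -> ACC=-4 [depth=2]
Event 7 (EXEC): [IRQ1] PC=3: IRET -> resume IRQ1 at PC=0 (depth now 1) [depth=1]
Event 8 (INT 1): INT 1 arrives: push (IRQ1, PC=0), enter IRQ1 at PC=0 (depth now 2) [depth=2]
Event 9 (EXEC): [IRQ1] PC=0: DEC 2 -> ACC=-6 [depth=2]
Event 10 (EXEC): [IRQ1] PC=1: DEC 2 -> ACC=-8 [depth=2]
Event 11 (EXEC): [IRQ1] PC=2: DEC 4 -> ACC=-12 [depth=2]
Event 12 (EXEC): [IRQ1] PC=3: IRET -> resume IRQ1 at PC=0 (depth now 1) [depth=1]
Event 13 (EXEC): [IRQ1] PC=0: DEC 2 -> ACC=-14 [depth=1]
Event 14 (INT 1): INT 1 arrives: push (IRQ1, PC=1), enter IRQ1 at PC=0 (depth now 2) [depth=2]
Event 15 (EXEC): [IRQ1] PC=0: DEC 2 -> ACC=-16 [depth=2]
Event 16 (EXEC): [IRQ1] PC=1: DEC 2 -> ACC=-18 [depth=2]
Event 17 (EXEC): [IRQ1] PC=2: DEC 4 -> ACC=-22 [depth=2]
Event 18 (EXEC): [IRQ1] PC=3: IRET -> resume IRQ1 at PC=1 (depth now 1) [depth=1]
Event 19 (EXEC): [IRQ1] PC=1: DEC 2 -> ACC=-24 [depth=1]
Event 20 (EXEC): [IRQ1] PC=2: DEC 4 -> ACC=-28 [depth=1]
Event 21 (EXEC): [IRQ1] PC=3: IRET -> resume MAIN at PC=1 (depth now 0) [depth=0]
Event 22 (EXEC): [MAIN] PC=1: INC 2 -> ACC=-26 [depth=0]
Event 23 (EXEC): [MAIN] PC=2: NOP [depth=0]
Event 24 (INT 0): INT 0 arrives: push (MAIN, PC=3), enter IRQ0 at PC=0 (depth now 1) [depth=1]
Event 25 (EXEC): [IRQ0] PC=0: DEC 1 -> ACC=-27 [depth=1]
Event 26 (EXEC): [IRQ0] PC=1: IRET -> resume MAIN at PC=3 (depth now 0) [depth=0]
Event 27 (EXEC): [MAIN] PC=3: NOP [depth=0]
Event 28 (EXEC): [MAIN] PC=4: HALT [depth=0]
Max depth observed: 2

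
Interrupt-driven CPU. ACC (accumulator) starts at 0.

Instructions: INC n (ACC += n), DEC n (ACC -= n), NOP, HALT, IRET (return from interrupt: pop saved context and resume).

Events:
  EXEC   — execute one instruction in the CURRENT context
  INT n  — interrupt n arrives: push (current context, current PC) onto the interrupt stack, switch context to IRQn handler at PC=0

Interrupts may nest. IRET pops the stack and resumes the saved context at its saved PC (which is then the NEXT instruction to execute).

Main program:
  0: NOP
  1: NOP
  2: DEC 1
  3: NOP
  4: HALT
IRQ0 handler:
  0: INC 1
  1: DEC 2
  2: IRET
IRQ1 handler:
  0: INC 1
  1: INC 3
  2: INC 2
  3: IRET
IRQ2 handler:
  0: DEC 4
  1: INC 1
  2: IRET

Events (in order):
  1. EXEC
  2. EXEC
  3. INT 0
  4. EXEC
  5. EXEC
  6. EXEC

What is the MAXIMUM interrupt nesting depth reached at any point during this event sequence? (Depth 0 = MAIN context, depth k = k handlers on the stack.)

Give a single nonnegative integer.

Answer: 1

Derivation:
Event 1 (EXEC): [MAIN] PC=0: NOP [depth=0]
Event 2 (EXEC): [MAIN] PC=1: NOP [depth=0]
Event 3 (INT 0): INT 0 arrives: push (MAIN, PC=2), enter IRQ0 at PC=0 (depth now 1) [depth=1]
Event 4 (EXEC): [IRQ0] PC=0: INC 1 -> ACC=1 [depth=1]
Event 5 (EXEC): [IRQ0] PC=1: DEC 2 -> ACC=-1 [depth=1]
Event 6 (EXEC): [IRQ0] PC=2: IRET -> resume MAIN at PC=2 (depth now 0) [depth=0]
Max depth observed: 1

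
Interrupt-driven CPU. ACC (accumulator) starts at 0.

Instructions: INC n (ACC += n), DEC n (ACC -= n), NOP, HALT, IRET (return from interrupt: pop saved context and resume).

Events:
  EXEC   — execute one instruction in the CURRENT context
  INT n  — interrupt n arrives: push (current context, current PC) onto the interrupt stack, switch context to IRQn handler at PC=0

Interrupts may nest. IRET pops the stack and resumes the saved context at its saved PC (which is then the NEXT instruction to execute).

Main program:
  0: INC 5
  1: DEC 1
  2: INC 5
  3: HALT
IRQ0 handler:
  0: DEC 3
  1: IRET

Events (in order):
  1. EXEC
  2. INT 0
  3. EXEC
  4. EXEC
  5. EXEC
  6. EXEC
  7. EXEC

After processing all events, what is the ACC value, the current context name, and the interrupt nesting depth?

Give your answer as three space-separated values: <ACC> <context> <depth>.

Answer: 6 MAIN 0

Derivation:
Event 1 (EXEC): [MAIN] PC=0: INC 5 -> ACC=5
Event 2 (INT 0): INT 0 arrives: push (MAIN, PC=1), enter IRQ0 at PC=0 (depth now 1)
Event 3 (EXEC): [IRQ0] PC=0: DEC 3 -> ACC=2
Event 4 (EXEC): [IRQ0] PC=1: IRET -> resume MAIN at PC=1 (depth now 0)
Event 5 (EXEC): [MAIN] PC=1: DEC 1 -> ACC=1
Event 6 (EXEC): [MAIN] PC=2: INC 5 -> ACC=6
Event 7 (EXEC): [MAIN] PC=3: HALT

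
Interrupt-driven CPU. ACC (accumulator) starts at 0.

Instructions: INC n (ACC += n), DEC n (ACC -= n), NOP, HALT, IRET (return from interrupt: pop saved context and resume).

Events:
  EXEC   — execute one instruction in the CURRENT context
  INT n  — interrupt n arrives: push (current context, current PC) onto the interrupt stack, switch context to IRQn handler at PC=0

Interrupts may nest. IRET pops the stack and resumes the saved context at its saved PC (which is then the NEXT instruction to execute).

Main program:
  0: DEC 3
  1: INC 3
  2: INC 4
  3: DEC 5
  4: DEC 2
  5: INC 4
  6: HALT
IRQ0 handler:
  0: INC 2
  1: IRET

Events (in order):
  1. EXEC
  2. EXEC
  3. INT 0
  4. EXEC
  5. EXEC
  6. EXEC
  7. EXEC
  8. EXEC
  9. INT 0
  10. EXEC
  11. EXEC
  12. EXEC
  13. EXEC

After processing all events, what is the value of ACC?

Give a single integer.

Event 1 (EXEC): [MAIN] PC=0: DEC 3 -> ACC=-3
Event 2 (EXEC): [MAIN] PC=1: INC 3 -> ACC=0
Event 3 (INT 0): INT 0 arrives: push (MAIN, PC=2), enter IRQ0 at PC=0 (depth now 1)
Event 4 (EXEC): [IRQ0] PC=0: INC 2 -> ACC=2
Event 5 (EXEC): [IRQ0] PC=1: IRET -> resume MAIN at PC=2 (depth now 0)
Event 6 (EXEC): [MAIN] PC=2: INC 4 -> ACC=6
Event 7 (EXEC): [MAIN] PC=3: DEC 5 -> ACC=1
Event 8 (EXEC): [MAIN] PC=4: DEC 2 -> ACC=-1
Event 9 (INT 0): INT 0 arrives: push (MAIN, PC=5), enter IRQ0 at PC=0 (depth now 1)
Event 10 (EXEC): [IRQ0] PC=0: INC 2 -> ACC=1
Event 11 (EXEC): [IRQ0] PC=1: IRET -> resume MAIN at PC=5 (depth now 0)
Event 12 (EXEC): [MAIN] PC=5: INC 4 -> ACC=5
Event 13 (EXEC): [MAIN] PC=6: HALT

Answer: 5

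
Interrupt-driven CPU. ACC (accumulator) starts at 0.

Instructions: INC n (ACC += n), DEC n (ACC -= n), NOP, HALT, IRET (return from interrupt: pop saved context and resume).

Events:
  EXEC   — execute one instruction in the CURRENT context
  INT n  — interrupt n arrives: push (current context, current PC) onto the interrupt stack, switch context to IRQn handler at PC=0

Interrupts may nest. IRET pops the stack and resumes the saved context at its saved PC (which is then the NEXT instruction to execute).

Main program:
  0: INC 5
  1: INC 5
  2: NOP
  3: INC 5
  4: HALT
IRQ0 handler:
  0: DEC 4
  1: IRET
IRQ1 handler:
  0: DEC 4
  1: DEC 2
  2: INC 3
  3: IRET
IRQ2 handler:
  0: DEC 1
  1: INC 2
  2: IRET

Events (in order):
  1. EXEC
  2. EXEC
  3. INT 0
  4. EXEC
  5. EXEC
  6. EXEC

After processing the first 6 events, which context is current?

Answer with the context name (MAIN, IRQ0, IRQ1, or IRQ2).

Event 1 (EXEC): [MAIN] PC=0: INC 5 -> ACC=5
Event 2 (EXEC): [MAIN] PC=1: INC 5 -> ACC=10
Event 3 (INT 0): INT 0 arrives: push (MAIN, PC=2), enter IRQ0 at PC=0 (depth now 1)
Event 4 (EXEC): [IRQ0] PC=0: DEC 4 -> ACC=6
Event 5 (EXEC): [IRQ0] PC=1: IRET -> resume MAIN at PC=2 (depth now 0)
Event 6 (EXEC): [MAIN] PC=2: NOP

Answer: MAIN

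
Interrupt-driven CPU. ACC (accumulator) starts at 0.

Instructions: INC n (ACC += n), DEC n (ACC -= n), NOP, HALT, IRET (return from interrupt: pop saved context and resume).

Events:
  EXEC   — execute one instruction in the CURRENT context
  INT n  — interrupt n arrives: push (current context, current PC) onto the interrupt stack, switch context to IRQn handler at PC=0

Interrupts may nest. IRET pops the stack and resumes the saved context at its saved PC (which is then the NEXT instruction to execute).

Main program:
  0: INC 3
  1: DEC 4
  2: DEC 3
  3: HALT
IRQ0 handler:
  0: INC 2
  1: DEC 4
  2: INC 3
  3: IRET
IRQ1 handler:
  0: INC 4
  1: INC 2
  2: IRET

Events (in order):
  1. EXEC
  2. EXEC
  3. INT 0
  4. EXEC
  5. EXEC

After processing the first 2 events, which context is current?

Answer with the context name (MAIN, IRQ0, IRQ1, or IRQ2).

Event 1 (EXEC): [MAIN] PC=0: INC 3 -> ACC=3
Event 2 (EXEC): [MAIN] PC=1: DEC 4 -> ACC=-1

Answer: MAIN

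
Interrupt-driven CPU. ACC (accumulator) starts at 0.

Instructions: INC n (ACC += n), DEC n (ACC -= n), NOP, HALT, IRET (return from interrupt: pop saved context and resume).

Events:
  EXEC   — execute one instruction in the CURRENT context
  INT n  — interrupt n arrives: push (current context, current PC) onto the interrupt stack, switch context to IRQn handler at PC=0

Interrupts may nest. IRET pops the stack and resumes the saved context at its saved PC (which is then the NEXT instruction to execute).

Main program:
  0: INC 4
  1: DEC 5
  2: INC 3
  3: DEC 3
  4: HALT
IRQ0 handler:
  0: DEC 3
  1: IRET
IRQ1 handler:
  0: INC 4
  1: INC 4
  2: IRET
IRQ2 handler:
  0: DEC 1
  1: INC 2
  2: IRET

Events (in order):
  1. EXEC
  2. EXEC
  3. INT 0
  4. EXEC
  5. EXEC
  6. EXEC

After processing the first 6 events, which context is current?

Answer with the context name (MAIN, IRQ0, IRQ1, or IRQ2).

Event 1 (EXEC): [MAIN] PC=0: INC 4 -> ACC=4
Event 2 (EXEC): [MAIN] PC=1: DEC 5 -> ACC=-1
Event 3 (INT 0): INT 0 arrives: push (MAIN, PC=2), enter IRQ0 at PC=0 (depth now 1)
Event 4 (EXEC): [IRQ0] PC=0: DEC 3 -> ACC=-4
Event 5 (EXEC): [IRQ0] PC=1: IRET -> resume MAIN at PC=2 (depth now 0)
Event 6 (EXEC): [MAIN] PC=2: INC 3 -> ACC=-1

Answer: MAIN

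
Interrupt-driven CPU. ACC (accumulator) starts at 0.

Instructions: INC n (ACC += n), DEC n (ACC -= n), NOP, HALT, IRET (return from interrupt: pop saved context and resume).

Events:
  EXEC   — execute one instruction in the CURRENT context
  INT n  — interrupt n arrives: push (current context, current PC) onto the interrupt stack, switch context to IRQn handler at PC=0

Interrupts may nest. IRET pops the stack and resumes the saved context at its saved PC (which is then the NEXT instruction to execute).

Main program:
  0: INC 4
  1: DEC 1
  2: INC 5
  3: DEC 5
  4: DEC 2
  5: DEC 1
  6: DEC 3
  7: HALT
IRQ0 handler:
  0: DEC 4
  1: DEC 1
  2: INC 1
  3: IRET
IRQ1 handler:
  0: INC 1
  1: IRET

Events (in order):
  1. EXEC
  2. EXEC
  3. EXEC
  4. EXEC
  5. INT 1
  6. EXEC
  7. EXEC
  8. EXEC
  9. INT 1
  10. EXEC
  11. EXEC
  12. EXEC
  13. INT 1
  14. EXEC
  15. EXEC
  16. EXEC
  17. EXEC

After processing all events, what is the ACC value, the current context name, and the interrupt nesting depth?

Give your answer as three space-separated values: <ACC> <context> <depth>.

Event 1 (EXEC): [MAIN] PC=0: INC 4 -> ACC=4
Event 2 (EXEC): [MAIN] PC=1: DEC 1 -> ACC=3
Event 3 (EXEC): [MAIN] PC=2: INC 5 -> ACC=8
Event 4 (EXEC): [MAIN] PC=3: DEC 5 -> ACC=3
Event 5 (INT 1): INT 1 arrives: push (MAIN, PC=4), enter IRQ1 at PC=0 (depth now 1)
Event 6 (EXEC): [IRQ1] PC=0: INC 1 -> ACC=4
Event 7 (EXEC): [IRQ1] PC=1: IRET -> resume MAIN at PC=4 (depth now 0)
Event 8 (EXEC): [MAIN] PC=4: DEC 2 -> ACC=2
Event 9 (INT 1): INT 1 arrives: push (MAIN, PC=5), enter IRQ1 at PC=0 (depth now 1)
Event 10 (EXEC): [IRQ1] PC=0: INC 1 -> ACC=3
Event 11 (EXEC): [IRQ1] PC=1: IRET -> resume MAIN at PC=5 (depth now 0)
Event 12 (EXEC): [MAIN] PC=5: DEC 1 -> ACC=2
Event 13 (INT 1): INT 1 arrives: push (MAIN, PC=6), enter IRQ1 at PC=0 (depth now 1)
Event 14 (EXEC): [IRQ1] PC=0: INC 1 -> ACC=3
Event 15 (EXEC): [IRQ1] PC=1: IRET -> resume MAIN at PC=6 (depth now 0)
Event 16 (EXEC): [MAIN] PC=6: DEC 3 -> ACC=0
Event 17 (EXEC): [MAIN] PC=7: HALT

Answer: 0 MAIN 0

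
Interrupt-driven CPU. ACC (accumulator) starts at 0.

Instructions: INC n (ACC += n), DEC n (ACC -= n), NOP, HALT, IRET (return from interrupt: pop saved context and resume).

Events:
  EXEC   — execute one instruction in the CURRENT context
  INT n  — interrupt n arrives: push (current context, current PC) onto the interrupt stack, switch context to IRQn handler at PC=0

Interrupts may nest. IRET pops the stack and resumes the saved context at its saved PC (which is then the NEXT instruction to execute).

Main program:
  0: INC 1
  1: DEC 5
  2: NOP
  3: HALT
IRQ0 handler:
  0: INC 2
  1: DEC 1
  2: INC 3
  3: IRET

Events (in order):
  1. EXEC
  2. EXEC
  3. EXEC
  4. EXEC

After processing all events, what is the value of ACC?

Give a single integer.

Answer: -4

Derivation:
Event 1 (EXEC): [MAIN] PC=0: INC 1 -> ACC=1
Event 2 (EXEC): [MAIN] PC=1: DEC 5 -> ACC=-4
Event 3 (EXEC): [MAIN] PC=2: NOP
Event 4 (EXEC): [MAIN] PC=3: HALT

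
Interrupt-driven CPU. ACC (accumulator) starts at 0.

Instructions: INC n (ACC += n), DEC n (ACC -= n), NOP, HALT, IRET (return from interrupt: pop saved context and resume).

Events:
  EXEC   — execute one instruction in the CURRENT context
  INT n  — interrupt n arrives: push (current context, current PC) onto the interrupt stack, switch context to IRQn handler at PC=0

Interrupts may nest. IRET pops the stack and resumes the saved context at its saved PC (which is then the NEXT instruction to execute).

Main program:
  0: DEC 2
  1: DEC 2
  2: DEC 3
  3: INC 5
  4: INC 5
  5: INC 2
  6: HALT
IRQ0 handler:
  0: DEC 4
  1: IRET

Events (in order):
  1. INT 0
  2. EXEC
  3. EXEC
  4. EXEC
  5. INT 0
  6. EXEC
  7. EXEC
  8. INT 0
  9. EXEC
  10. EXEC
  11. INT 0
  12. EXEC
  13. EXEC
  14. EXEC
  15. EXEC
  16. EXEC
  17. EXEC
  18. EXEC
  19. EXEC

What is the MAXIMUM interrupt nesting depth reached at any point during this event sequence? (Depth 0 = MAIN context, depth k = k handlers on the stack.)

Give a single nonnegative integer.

Answer: 1

Derivation:
Event 1 (INT 0): INT 0 arrives: push (MAIN, PC=0), enter IRQ0 at PC=0 (depth now 1) [depth=1]
Event 2 (EXEC): [IRQ0] PC=0: DEC 4 -> ACC=-4 [depth=1]
Event 3 (EXEC): [IRQ0] PC=1: IRET -> resume MAIN at PC=0 (depth now 0) [depth=0]
Event 4 (EXEC): [MAIN] PC=0: DEC 2 -> ACC=-6 [depth=0]
Event 5 (INT 0): INT 0 arrives: push (MAIN, PC=1), enter IRQ0 at PC=0 (depth now 1) [depth=1]
Event 6 (EXEC): [IRQ0] PC=0: DEC 4 -> ACC=-10 [depth=1]
Event 7 (EXEC): [IRQ0] PC=1: IRET -> resume MAIN at PC=1 (depth now 0) [depth=0]
Event 8 (INT 0): INT 0 arrives: push (MAIN, PC=1), enter IRQ0 at PC=0 (depth now 1) [depth=1]
Event 9 (EXEC): [IRQ0] PC=0: DEC 4 -> ACC=-14 [depth=1]
Event 10 (EXEC): [IRQ0] PC=1: IRET -> resume MAIN at PC=1 (depth now 0) [depth=0]
Event 11 (INT 0): INT 0 arrives: push (MAIN, PC=1), enter IRQ0 at PC=0 (depth now 1) [depth=1]
Event 12 (EXEC): [IRQ0] PC=0: DEC 4 -> ACC=-18 [depth=1]
Event 13 (EXEC): [IRQ0] PC=1: IRET -> resume MAIN at PC=1 (depth now 0) [depth=0]
Event 14 (EXEC): [MAIN] PC=1: DEC 2 -> ACC=-20 [depth=0]
Event 15 (EXEC): [MAIN] PC=2: DEC 3 -> ACC=-23 [depth=0]
Event 16 (EXEC): [MAIN] PC=3: INC 5 -> ACC=-18 [depth=0]
Event 17 (EXEC): [MAIN] PC=4: INC 5 -> ACC=-13 [depth=0]
Event 18 (EXEC): [MAIN] PC=5: INC 2 -> ACC=-11 [depth=0]
Event 19 (EXEC): [MAIN] PC=6: HALT [depth=0]
Max depth observed: 1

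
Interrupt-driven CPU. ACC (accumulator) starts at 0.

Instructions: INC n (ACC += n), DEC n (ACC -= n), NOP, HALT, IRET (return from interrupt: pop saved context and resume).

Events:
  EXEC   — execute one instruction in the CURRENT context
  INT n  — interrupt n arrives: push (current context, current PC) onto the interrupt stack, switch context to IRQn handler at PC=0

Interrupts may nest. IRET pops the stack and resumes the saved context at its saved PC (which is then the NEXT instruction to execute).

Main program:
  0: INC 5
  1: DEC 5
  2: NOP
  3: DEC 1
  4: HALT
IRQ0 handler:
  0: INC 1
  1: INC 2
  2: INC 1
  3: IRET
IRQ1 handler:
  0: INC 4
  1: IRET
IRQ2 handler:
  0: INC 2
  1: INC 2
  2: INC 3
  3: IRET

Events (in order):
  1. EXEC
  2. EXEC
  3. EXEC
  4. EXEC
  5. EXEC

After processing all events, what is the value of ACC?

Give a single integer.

Event 1 (EXEC): [MAIN] PC=0: INC 5 -> ACC=5
Event 2 (EXEC): [MAIN] PC=1: DEC 5 -> ACC=0
Event 3 (EXEC): [MAIN] PC=2: NOP
Event 4 (EXEC): [MAIN] PC=3: DEC 1 -> ACC=-1
Event 5 (EXEC): [MAIN] PC=4: HALT

Answer: -1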